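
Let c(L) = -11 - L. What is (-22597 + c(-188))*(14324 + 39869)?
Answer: -1215007060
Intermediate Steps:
(-22597 + c(-188))*(14324 + 39869) = (-22597 + (-11 - 1*(-188)))*(14324 + 39869) = (-22597 + (-11 + 188))*54193 = (-22597 + 177)*54193 = -22420*54193 = -1215007060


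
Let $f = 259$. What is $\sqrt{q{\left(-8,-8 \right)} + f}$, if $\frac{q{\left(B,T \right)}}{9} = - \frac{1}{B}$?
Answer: $\frac{\sqrt{4162}}{4} \approx 16.128$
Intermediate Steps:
$q{\left(B,T \right)} = - \frac{9}{B}$ ($q{\left(B,T \right)} = 9 \left(- \frac{1}{B}\right) = - \frac{9}{B}$)
$\sqrt{q{\left(-8,-8 \right)} + f} = \sqrt{- \frac{9}{-8} + 259} = \sqrt{\left(-9\right) \left(- \frac{1}{8}\right) + 259} = \sqrt{\frac{9}{8} + 259} = \sqrt{\frac{2081}{8}} = \frac{\sqrt{4162}}{4}$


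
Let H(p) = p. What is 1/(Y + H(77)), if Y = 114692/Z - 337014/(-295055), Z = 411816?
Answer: 30377092470/2382193171561 ≈ 0.012752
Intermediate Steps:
Y = 43157051371/30377092470 (Y = 114692/411816 - 337014/(-295055) = 114692*(1/411816) - 337014*(-1/295055) = 28673/102954 + 337014/295055 = 43157051371/30377092470 ≈ 1.4207)
1/(Y + H(77)) = 1/(43157051371/30377092470 + 77) = 1/(2382193171561/30377092470) = 30377092470/2382193171561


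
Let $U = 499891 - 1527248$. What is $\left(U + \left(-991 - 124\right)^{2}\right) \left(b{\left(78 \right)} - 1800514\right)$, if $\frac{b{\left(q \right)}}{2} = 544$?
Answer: $-388438491768$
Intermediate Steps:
$b{\left(q \right)} = 1088$ ($b{\left(q \right)} = 2 \cdot 544 = 1088$)
$U = -1027357$
$\left(U + \left(-991 - 124\right)^{2}\right) \left(b{\left(78 \right)} - 1800514\right) = \left(-1027357 + \left(-991 - 124\right)^{2}\right) \left(1088 - 1800514\right) = \left(-1027357 + \left(-1115\right)^{2}\right) \left(1088 - 1800514\right) = \left(-1027357 + 1243225\right) \left(1088 - 1800514\right) = 215868 \left(-1799426\right) = -388438491768$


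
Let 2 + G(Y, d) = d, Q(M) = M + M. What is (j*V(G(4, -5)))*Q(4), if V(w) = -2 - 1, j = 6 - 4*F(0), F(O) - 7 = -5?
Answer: 48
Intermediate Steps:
Q(M) = 2*M
G(Y, d) = -2 + d
F(O) = 2 (F(O) = 7 - 5 = 2)
j = -2 (j = 6 - 4*2 = 6 - 8 = -2)
V(w) = -3
(j*V(G(4, -5)))*Q(4) = (-2*(-3))*(2*4) = 6*8 = 48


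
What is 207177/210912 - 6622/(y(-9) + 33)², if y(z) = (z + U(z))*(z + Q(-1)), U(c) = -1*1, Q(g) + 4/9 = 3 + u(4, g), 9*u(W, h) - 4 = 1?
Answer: 9521652683/48082944416 ≈ 0.19803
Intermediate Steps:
u(W, h) = 5/9 (u(W, h) = 4/9 + (⅑)*1 = 4/9 + ⅑ = 5/9)
Q(g) = 28/9 (Q(g) = -4/9 + (3 + 5/9) = -4/9 + 32/9 = 28/9)
U(c) = -1
y(z) = (-1 + z)*(28/9 + z) (y(z) = (z - 1)*(z + 28/9) = (-1 + z)*(28/9 + z))
207177/210912 - 6622/(y(-9) + 33)² = 207177/210912 - 6622/((-28/9 + (-9)² + (19/9)*(-9)) + 33)² = 207177*(1/210912) - 6622/((-28/9 + 81 - 19) + 33)² = 69059/70304 - 6622/(530/9 + 33)² = 69059/70304 - 6622/((827/9)²) = 69059/70304 - 6622/683929/81 = 69059/70304 - 6622*81/683929 = 69059/70304 - 536382/683929 = 9521652683/48082944416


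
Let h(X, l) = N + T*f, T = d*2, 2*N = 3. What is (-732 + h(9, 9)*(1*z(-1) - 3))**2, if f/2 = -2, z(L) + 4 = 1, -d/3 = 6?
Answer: 2576025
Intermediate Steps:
d = -18 (d = -3*6 = -18)
z(L) = -3 (z(L) = -4 + 1 = -3)
N = 3/2 (N = (1/2)*3 = 3/2 ≈ 1.5000)
f = -4 (f = 2*(-2) = -4)
T = -36 (T = -18*2 = -36)
h(X, l) = 291/2 (h(X, l) = 3/2 - 36*(-4) = 3/2 + 144 = 291/2)
(-732 + h(9, 9)*(1*z(-1) - 3))**2 = (-732 + 291*(1*(-3) - 3)/2)**2 = (-732 + 291*(-3 - 3)/2)**2 = (-732 + (291/2)*(-6))**2 = (-732 - 873)**2 = (-1605)**2 = 2576025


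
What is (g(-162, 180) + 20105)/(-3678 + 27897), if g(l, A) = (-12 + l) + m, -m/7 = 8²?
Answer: 19483/24219 ≈ 0.80445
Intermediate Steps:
m = -448 (m = -7*8² = -7*64 = -448)
g(l, A) = -460 + l (g(l, A) = (-12 + l) - 448 = -460 + l)
(g(-162, 180) + 20105)/(-3678 + 27897) = ((-460 - 162) + 20105)/(-3678 + 27897) = (-622 + 20105)/24219 = 19483*(1/24219) = 19483/24219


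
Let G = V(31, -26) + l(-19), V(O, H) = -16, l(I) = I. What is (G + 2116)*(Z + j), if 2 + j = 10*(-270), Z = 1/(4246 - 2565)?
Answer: -9452028941/1681 ≈ -5.6229e+6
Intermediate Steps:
Z = 1/1681 ≈ 0.00059488
j = -2702 (j = -2 + 10*(-270) = -2 - 2700 = -2702)
G = -35 (G = -16 - 19 = -35)
(G + 2116)*(Z + j) = (-35 + 2116)*(1/1681 - 2702) = 2081*(-4542061/1681) = -9452028941/1681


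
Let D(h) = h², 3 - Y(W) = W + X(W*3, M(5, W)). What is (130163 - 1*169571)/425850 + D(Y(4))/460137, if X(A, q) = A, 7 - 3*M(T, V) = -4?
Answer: -3010185041/32658223575 ≈ -0.092172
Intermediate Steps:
M(T, V) = 11/3 (M(T, V) = 7/3 - ⅓*(-4) = 7/3 + 4/3 = 11/3)
Y(W) = 3 - 4*W (Y(W) = 3 - (W + W*3) = 3 - (W + 3*W) = 3 - 4*W)
(130163 - 1*169571)/425850 + D(Y(4))/460137 = (130163 - 1*169571)/425850 + (3 - 4*4)²/460137 = (130163 - 169571)*(1/425850) + (3 - 16)²*(1/460137) = -39408*1/425850 + (-13)²*(1/460137) = -6568/70975 + 169*(1/460137) = -6568/70975 + 169/460137 = -3010185041/32658223575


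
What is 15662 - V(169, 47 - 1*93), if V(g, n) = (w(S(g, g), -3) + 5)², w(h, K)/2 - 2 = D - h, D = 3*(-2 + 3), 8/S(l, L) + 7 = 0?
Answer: 752797/49 ≈ 15363.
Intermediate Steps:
S(l, L) = -8/7 (S(l, L) = 8/(-7 + 0) = 8/(-7) = 8*(-⅐) = -8/7)
D = 3 (D = 3*1 = 3)
w(h, K) = 10 - 2*h (w(h, K) = 4 + 2*(3 - h) = 4 + (6 - 2*h) = 10 - 2*h)
V(g, n) = 14641/49 (V(g, n) = ((10 - 2*(-8/7)) + 5)² = ((10 + 16/7) + 5)² = (86/7 + 5)² = (121/7)² = 14641/49)
15662 - V(169, 47 - 1*93) = 15662 - 1*14641/49 = 15662 - 14641/49 = 752797/49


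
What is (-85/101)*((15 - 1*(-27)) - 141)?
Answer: 8415/101 ≈ 83.317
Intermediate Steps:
(-85/101)*((15 - 1*(-27)) - 141) = (-85*1/101)*((15 + 27) - 141) = -85*(42 - 141)/101 = -85/101*(-99) = 8415/101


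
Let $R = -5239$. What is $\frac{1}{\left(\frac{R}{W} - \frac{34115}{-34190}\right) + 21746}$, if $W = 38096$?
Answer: $\frac{130250224}{2832533423467} \approx 4.5984 \cdot 10^{-5}$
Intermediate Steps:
$\frac{1}{\left(\frac{R}{W} - \frac{34115}{-34190}\right) + 21746} = \frac{1}{\left(- \frac{5239}{38096} - \frac{34115}{-34190}\right) + 21746} = \frac{1}{\left(\left(-5239\right) \frac{1}{38096} - - \frac{6823}{6838}\right) + 21746} = \frac{1}{\left(- \frac{5239}{38096} + \frac{6823}{6838}\right) + 21746} = \frac{1}{\frac{112052363}{130250224} + 21746} = \frac{1}{\frac{2832533423467}{130250224}} = \frac{130250224}{2832533423467}$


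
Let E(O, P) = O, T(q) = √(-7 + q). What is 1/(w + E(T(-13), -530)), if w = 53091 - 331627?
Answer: -69634/19395575829 - I*√5/38791151658 ≈ -3.5902e-6 - 5.7644e-11*I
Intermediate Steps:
w = -278536
1/(w + E(T(-13), -530)) = 1/(-278536 + √(-7 - 13)) = 1/(-278536 + √(-20)) = 1/(-278536 + 2*I*√5)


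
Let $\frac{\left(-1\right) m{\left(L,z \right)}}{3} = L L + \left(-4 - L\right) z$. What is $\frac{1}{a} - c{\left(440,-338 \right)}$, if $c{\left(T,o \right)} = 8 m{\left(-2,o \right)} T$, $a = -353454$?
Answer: $\frac{2538082483199}{353454} \approx 7.1808 \cdot 10^{6}$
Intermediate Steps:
$m{\left(L,z \right)} = - 3 L^{2} - 3 z \left(-4 - L\right)$ ($m{\left(L,z \right)} = - 3 \left(L L + \left(-4 - L\right) z\right) = - 3 \left(L^{2} + z \left(-4 - L\right)\right) = - 3 L^{2} - 3 z \left(-4 - L\right)$)
$c{\left(T,o \right)} = T \left(-96 + 48 o\right)$ ($c{\left(T,o \right)} = 8 \left(- 3 \left(-2\right)^{2} + 12 o + 3 \left(-2\right) o\right) T = 8 \left(\left(-3\right) 4 + 12 o - 6 o\right) T = 8 \left(-12 + 12 o - 6 o\right) T = 8 \left(-12 + 6 o\right) T = \left(-96 + 48 o\right) T = T \left(-96 + 48 o\right)$)
$\frac{1}{a} - c{\left(440,-338 \right)} = \frac{1}{-353454} - 48 \cdot 440 \left(-2 - 338\right) = - \frac{1}{353454} - 48 \cdot 440 \left(-340\right) = - \frac{1}{353454} - -7180800 = - \frac{1}{353454} + 7180800 = \frac{2538082483199}{353454}$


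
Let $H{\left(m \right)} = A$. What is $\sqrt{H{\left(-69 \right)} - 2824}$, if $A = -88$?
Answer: $4 i \sqrt{182} \approx 53.963 i$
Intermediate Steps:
$H{\left(m \right)} = -88$
$\sqrt{H{\left(-69 \right)} - 2824} = \sqrt{-88 - 2824} = \sqrt{-2912} = 4 i \sqrt{182}$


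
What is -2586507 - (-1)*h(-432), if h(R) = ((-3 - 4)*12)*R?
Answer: -2550219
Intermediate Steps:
h(R) = -84*R (h(R) = (-7*12)*R = -84*R)
-2586507 - (-1)*h(-432) = -2586507 - (-1)*(-84*(-432)) = -2586507 - (-1)*36288 = -2586507 - 1*(-36288) = -2586507 + 36288 = -2550219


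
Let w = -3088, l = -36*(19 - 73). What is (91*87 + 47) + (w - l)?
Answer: 2932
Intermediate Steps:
l = 1944 (l = -36*(-54) = 1944)
(91*87 + 47) + (w - l) = (91*87 + 47) + (-3088 - 1*1944) = (7917 + 47) + (-3088 - 1944) = 7964 - 5032 = 2932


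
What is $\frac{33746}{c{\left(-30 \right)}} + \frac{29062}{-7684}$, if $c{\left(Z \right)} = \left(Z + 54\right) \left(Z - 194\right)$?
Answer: $- \frac{51942697}{5163648} \approx -10.059$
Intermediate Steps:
$c{\left(Z \right)} = \left(-194 + Z\right) \left(54 + Z\right)$ ($c{\left(Z \right)} = \left(54 + Z\right) \left(-194 + Z\right) = \left(-194 + Z\right) \left(54 + Z\right)$)
$\frac{33746}{c{\left(-30 \right)}} + \frac{29062}{-7684} = \frac{33746}{-10476 + \left(-30\right)^{2} - -4200} + \frac{29062}{-7684} = \frac{33746}{-10476 + 900 + 4200} + 29062 \left(- \frac{1}{7684}\right) = \frac{33746}{-5376} - \frac{14531}{3842} = 33746 \left(- \frac{1}{5376}\right) - \frac{14531}{3842} = - \frac{16873}{2688} - \frac{14531}{3842} = - \frac{51942697}{5163648}$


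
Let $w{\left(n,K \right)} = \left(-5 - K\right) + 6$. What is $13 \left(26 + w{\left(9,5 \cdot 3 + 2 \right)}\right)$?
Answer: $130$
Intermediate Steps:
$w{\left(n,K \right)} = 1 - K$
$13 \left(26 + w{\left(9,5 \cdot 3 + 2 \right)}\right) = 13 \left(26 + \left(1 - \left(5 \cdot 3 + 2\right)\right)\right) = 13 \left(26 + \left(1 - \left(15 + 2\right)\right)\right) = 13 \left(26 + \left(1 - 17\right)\right) = 13 \left(26 - 16\right) = 13 \cdot 10 = 130$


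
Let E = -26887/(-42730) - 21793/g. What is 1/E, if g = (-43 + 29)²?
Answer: -4187540/462972519 ≈ -0.0090449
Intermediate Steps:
g = 196 (g = (-14)² = 196)
E = -462972519/4187540 (E = -26887/(-42730) - 21793/196 = -26887*(-1/42730) - 21793*1/196 = 26887/42730 - 21793/196 = -462972519/4187540 ≈ -110.56)
1/E = 1/(-462972519/4187540) = -4187540/462972519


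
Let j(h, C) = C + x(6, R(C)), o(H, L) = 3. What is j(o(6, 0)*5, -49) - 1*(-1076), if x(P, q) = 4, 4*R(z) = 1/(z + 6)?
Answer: 1031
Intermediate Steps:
R(z) = 1/(4*(6 + z)) (R(z) = 1/(4*(z + 6)) = 1/(4*(6 + z)))
j(h, C) = 4 + C (j(h, C) = C + 4 = 4 + C)
j(o(6, 0)*5, -49) - 1*(-1076) = (4 - 49) - 1*(-1076) = -45 + 1076 = 1031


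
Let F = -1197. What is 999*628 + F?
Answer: 626175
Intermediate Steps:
999*628 + F = 999*628 - 1197 = 627372 - 1197 = 626175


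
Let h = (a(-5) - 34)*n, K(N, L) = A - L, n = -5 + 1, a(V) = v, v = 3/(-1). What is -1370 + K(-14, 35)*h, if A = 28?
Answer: -2406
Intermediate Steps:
v = -3 (v = 3*(-1) = -3)
a(V) = -3
n = -4
K(N, L) = 28 - L
h = 148 (h = (-3 - 34)*(-4) = -37*(-4) = 148)
-1370 + K(-14, 35)*h = -1370 + (28 - 1*35)*148 = -1370 + (28 - 35)*148 = -1370 - 7*148 = -1370 - 1036 = -2406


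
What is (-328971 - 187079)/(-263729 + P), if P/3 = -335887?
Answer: 51605/127139 ≈ 0.40589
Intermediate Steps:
P = -1007661 (P = 3*(-335887) = -1007661)
(-328971 - 187079)/(-263729 + P) = (-328971 - 187079)/(-263729 - 1007661) = -516050/(-1271390) = -516050*(-1/1271390) = 51605/127139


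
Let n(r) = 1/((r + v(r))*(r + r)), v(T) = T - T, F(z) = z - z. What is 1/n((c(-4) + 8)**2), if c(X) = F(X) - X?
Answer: 41472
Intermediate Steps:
F(z) = 0
v(T) = 0
c(X) = -X (c(X) = 0 - X = -X)
n(r) = 1/(2*r**2) (n(r) = 1/((r + 0)*(r + r)) = 1/(r*(2*r)) = 1/(2*r**2))
1/n((c(-4) + 8)**2) = 1/(1/(2*((-1*(-4) + 8)**2)**2)) = 1/(1/(2*((4 + 8)**2)**2)) = 1/(1/(2*(12**2)**2)) = 1/((1/2)/144**2) = 1/((1/2)*(1/20736)) = 1/(1/41472) = 41472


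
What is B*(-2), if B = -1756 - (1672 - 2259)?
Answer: 2338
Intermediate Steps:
B = -1169 (B = -1756 - 1*(-587) = -1756 + 587 = -1169)
B*(-2) = -1169*(-2) = 2338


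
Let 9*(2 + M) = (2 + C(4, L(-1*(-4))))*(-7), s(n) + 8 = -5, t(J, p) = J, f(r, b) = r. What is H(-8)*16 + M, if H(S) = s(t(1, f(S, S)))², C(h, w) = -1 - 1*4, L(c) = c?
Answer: 8113/3 ≈ 2704.3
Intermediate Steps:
C(h, w) = -5 (C(h, w) = -1 - 4 = -5)
s(n) = -13 (s(n) = -8 - 5 = -13)
M = ⅓ (M = -2 + ((2 - 5)*(-7))/9 = -2 + (-3*(-7))/9 = -2 + (⅑)*21 = -2 + 7/3 = ⅓ ≈ 0.33333)
H(S) = 169 (H(S) = (-13)² = 169)
H(-8)*16 + M = 169*16 + ⅓ = 2704 + ⅓ = 8113/3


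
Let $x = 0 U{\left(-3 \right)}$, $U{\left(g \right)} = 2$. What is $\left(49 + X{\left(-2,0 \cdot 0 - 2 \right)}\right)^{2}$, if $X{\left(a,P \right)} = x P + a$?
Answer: $2209$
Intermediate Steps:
$x = 0$ ($x = 0 \cdot 2 = 0$)
$X{\left(a,P \right)} = a$ ($X{\left(a,P \right)} = 0 P + a = 0 + a = a$)
$\left(49 + X{\left(-2,0 \cdot 0 - 2 \right)}\right)^{2} = \left(49 - 2\right)^{2} = 47^{2} = 2209$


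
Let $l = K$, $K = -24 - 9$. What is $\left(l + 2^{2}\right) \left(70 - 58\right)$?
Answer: $-348$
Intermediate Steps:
$K = -33$ ($K = -24 - 9 = -33$)
$l = -33$
$\left(l + 2^{2}\right) \left(70 - 58\right) = \left(-33 + 2^{2}\right) \left(70 - 58\right) = \left(-33 + 4\right) 12 = \left(-29\right) 12 = -348$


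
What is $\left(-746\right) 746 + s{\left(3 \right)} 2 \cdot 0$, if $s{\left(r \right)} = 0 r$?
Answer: $-556516$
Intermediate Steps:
$s{\left(r \right)} = 0$
$\left(-746\right) 746 + s{\left(3 \right)} 2 \cdot 0 = \left(-746\right) 746 + 0 \cdot 2 \cdot 0 = -556516 + 0 \cdot 0 = -556516 + 0 = -556516$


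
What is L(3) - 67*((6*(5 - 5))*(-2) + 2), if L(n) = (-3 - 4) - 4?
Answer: -145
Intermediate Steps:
L(n) = -11 (L(n) = -7 - 4 = -11)
L(3) - 67*((6*(5 - 5))*(-2) + 2) = -11 - 67*((6*(5 - 5))*(-2) + 2) = -11 - 67*((6*0)*(-2) + 2) = -11 - 67*(0*(-2) + 2) = -11 - 67*(0 + 2) = -11 - 67*2 = -11 - 134 = -145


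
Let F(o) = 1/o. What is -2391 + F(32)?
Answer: -76511/32 ≈ -2391.0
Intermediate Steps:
-2391 + F(32) = -2391 + 1/32 = -76511/32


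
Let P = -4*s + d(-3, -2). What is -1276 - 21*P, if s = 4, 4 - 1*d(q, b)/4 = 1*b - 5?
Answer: -1864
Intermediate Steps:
d(q, b) = 36 - 4*b (d(q, b) = 16 - 4*(1*b - 5) = 16 - 4*(b - 5) = 16 - 4*(-5 + b) = 16 + (20 - 4*b) = 36 - 4*b)
P = 28 (P = -4*4 + (36 - 4*(-2)) = -16 + (36 + 8) = -16 + 44 = 28)
-1276 - 21*P = -1276 - 21*28 = -1276 - 588 = -1864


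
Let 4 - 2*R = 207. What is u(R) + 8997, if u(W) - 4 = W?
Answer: 17799/2 ≈ 8899.5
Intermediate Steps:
R = -203/2 (R = 2 - 1/2*207 = 2 - 207/2 = -203/2 ≈ -101.50)
u(W) = 4 + W
u(R) + 8997 = (4 - 203/2) + 8997 = -195/2 + 8997 = 17799/2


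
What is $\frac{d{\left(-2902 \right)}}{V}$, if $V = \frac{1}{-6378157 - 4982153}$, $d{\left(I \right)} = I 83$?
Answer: $2736312428460$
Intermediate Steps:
$d{\left(I \right)} = 83 I$
$V = - \frac{1}{11360310}$ ($V = \frac{1}{-11360310} = - \frac{1}{11360310} \approx -8.8026 \cdot 10^{-8}$)
$\frac{d{\left(-2902 \right)}}{V} = \frac{83 \left(-2902\right)}{- \frac{1}{11360310}} = \left(-240866\right) \left(-11360310\right) = 2736312428460$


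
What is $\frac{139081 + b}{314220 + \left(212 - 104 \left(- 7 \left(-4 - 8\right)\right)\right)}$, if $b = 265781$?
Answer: $\frac{202431}{152848} \approx 1.3244$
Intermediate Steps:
$\frac{139081 + b}{314220 + \left(212 - 104 \left(- 7 \left(-4 - 8\right)\right)\right)} = \frac{139081 + 265781}{314220 + \left(212 - 104 \left(- 7 \left(-4 - 8\right)\right)\right)} = \frac{404862}{314220 + \left(212 - 104 \left(\left(-7\right) \left(-12\right)\right)\right)} = \frac{404862}{314220 + \left(212 - 8736\right)} = \frac{404862}{314220 - 8524} = \frac{404862}{305696} = 404862 \cdot \frac{1}{305696} = \frac{202431}{152848}$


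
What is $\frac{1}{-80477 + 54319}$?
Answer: $- \frac{1}{26158} \approx -3.8229 \cdot 10^{-5}$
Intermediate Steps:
$\frac{1}{-80477 + 54319} = \frac{1}{-26158} = - \frac{1}{26158}$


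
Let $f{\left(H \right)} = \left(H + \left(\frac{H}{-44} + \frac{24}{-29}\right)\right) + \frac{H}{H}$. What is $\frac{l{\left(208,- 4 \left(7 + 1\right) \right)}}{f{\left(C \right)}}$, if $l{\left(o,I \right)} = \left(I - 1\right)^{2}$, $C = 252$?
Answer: $\frac{347391}{78616} \approx 4.4188$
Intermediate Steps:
$f{\left(H \right)} = \frac{5}{29} + \frac{43 H}{44}$ ($f{\left(H \right)} = \left(H + \left(H \left(- \frac{1}{44}\right) + 24 \left(- \frac{1}{29}\right)\right)\right) + 1 = \left(H - \left(\frac{24}{29} + \frac{H}{44}\right)\right) + 1 = \left(- \frac{24}{29} + \frac{43 H}{44}\right) + 1 = \frac{5}{29} + \frac{43 H}{44}$)
$l{\left(o,I \right)} = \left(-1 + I\right)^{2}$
$\frac{l{\left(208,- 4 \left(7 + 1\right) \right)}}{f{\left(C \right)}} = \frac{\left(-1 - 4 \left(7 + 1\right)\right)^{2}}{\frac{5}{29} + \frac{43}{44} \cdot 252} = \frac{\left(-1 - 32\right)^{2}}{\frac{5}{29} + \frac{2709}{11}} = \frac{\left(-1 - 32\right)^{2}}{\frac{78616}{319}} = \left(-33\right)^{2} \cdot \frac{319}{78616} = 1089 \cdot \frac{319}{78616} = \frac{347391}{78616}$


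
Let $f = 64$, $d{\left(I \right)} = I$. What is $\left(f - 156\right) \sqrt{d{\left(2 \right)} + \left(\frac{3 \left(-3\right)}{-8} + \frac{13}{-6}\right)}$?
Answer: $- \frac{23 \sqrt{138}}{3} \approx -90.063$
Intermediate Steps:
$\left(f - 156\right) \sqrt{d{\left(2 \right)} + \left(\frac{3 \left(-3\right)}{-8} + \frac{13}{-6}\right)} = \left(64 - 156\right) \sqrt{2 + \left(\frac{3 \left(-3\right)}{-8} + \frac{13}{-6}\right)} = - 92 \sqrt{2 + \left(\left(-9\right) \left(- \frac{1}{8}\right) + 13 \left(- \frac{1}{6}\right)\right)} = - 92 \sqrt{2 + \left(\frac{9}{8} - \frac{13}{6}\right)} = - 92 \sqrt{2 - \frac{25}{24}} = - 92 \sqrt{\frac{23}{24}} = - 92 \frac{\sqrt{138}}{12} = - \frac{23 \sqrt{138}}{3}$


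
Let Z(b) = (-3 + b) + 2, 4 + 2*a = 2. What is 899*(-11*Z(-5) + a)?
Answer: 58435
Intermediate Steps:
a = -1 (a = -2 + (½)*2 = -2 + 1 = -1)
Z(b) = -1 + b
899*(-11*Z(-5) + a) = 899*(-11*(-1 - 5) - 1) = 899*(-11*(-6) - 1) = 899*(66 - 1) = 899*65 = 58435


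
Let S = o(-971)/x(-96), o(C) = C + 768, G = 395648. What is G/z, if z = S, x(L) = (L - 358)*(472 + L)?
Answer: 67538696192/203 ≈ 3.3270e+8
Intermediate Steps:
o(C) = 768 + C
x(L) = (-358 + L)*(472 + L)
S = 203/170704 (S = (768 - 971)/(-168976 + (-96)² + 114*(-96)) = -203/(-168976 + 9216 - 10944) = -203/(-170704) = -203*(-1/170704) = 203/170704 ≈ 0.0011892)
z = 203/170704 ≈ 0.0011892
G/z = 395648/(203/170704) = 395648*(170704/203) = 67538696192/203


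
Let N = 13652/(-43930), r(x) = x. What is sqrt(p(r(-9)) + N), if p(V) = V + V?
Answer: 2*I*sqrt(2208558785)/21965 ≈ 4.2791*I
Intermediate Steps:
p(V) = 2*V
N = -6826/21965 (N = 13652*(-1/43930) = -6826/21965 ≈ -0.31077)
sqrt(p(r(-9)) + N) = sqrt(2*(-9) - 6826/21965) = sqrt(-18 - 6826/21965) = sqrt(-402196/21965) = 2*I*sqrt(2208558785)/21965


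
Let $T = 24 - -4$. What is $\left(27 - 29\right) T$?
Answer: $-56$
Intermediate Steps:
$T = 28$ ($T = 24 + 4 = 28$)
$\left(27 - 29\right) T = \left(27 - 29\right) 28 = \left(-2\right) 28 = -56$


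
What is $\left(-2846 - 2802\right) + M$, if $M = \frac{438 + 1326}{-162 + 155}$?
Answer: $-5900$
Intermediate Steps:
$M = -252$ ($M = \frac{1764}{-7} = 1764 \left(- \frac{1}{7}\right) = -252$)
$\left(-2846 - 2802\right) + M = \left(-2846 - 2802\right) - 252 = -5648 - 252 = -5900$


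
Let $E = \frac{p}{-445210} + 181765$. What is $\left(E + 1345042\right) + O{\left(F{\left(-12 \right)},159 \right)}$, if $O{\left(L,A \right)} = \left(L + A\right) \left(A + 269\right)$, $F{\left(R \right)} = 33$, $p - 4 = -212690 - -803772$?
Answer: $\frac{358167365172}{222605} \approx 1.609 \cdot 10^{6}$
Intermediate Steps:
$p = 591086$ ($p = 4 - -591082 = 4 + \left(-212690 + 803772\right) = 4 + 591082 = 591086$)
$O{\left(L,A \right)} = \left(269 + A\right) \left(A + L\right)$ ($O{\left(L,A \right)} = \left(A + L\right) \left(269 + A\right) = \left(269 + A\right) \left(A + L\right)$)
$E = \frac{40461502282}{222605}$ ($E = \frac{591086}{-445210} + 181765 = 591086 \left(- \frac{1}{445210}\right) + 181765 = - \frac{295543}{222605} + 181765 = \frac{40461502282}{222605} \approx 1.8176 \cdot 10^{5}$)
$\left(E + 1345042\right) + O{\left(F{\left(-12 \right)},159 \right)} = \left(\frac{40461502282}{222605} + 1345042\right) + \left(159^{2} + 269 \cdot 159 + 269 \cdot 33 + 159 \cdot 33\right) = \frac{339874576692}{222605} + \left(25281 + 42771 + 8877 + 5247\right) = \frac{339874576692}{222605} + 82176 = \frac{358167365172}{222605}$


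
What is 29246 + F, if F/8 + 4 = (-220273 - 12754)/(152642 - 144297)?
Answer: 241926614/8345 ≈ 28991.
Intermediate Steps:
F = -2131256/8345 (F = -32 + 8*((-220273 - 12754)/(152642 - 144297)) = -32 + 8*(-233027/8345) = -32 - 1864216/8345 = -2131256/8345 ≈ -255.39)
29246 + F = 29246 - 2131256/8345 = 241926614/8345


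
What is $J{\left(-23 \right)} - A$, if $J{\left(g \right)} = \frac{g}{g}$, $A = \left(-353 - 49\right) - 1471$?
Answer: $1874$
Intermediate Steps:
$A = -1873$ ($A = -402 - 1471 = -1873$)
$J{\left(g \right)} = 1$
$J{\left(-23 \right)} - A = 1 - -1873 = 1 + 1873 = 1874$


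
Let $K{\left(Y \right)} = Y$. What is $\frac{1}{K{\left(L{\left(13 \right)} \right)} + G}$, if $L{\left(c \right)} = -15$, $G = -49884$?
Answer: $- \frac{1}{49899} \approx -2.004 \cdot 10^{-5}$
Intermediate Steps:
$\frac{1}{K{\left(L{\left(13 \right)} \right)} + G} = \frac{1}{-15 - 49884} = \frac{1}{-49899} = - \frac{1}{49899}$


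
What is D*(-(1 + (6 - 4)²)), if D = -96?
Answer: 480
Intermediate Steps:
D*(-(1 + (6 - 4)²)) = -(-96)*(1 + (6 - 4)²) = -(-96)*(1 + 2²) = -(-96)*(1 + 4) = -(-96)*5 = -96*(-5) = 480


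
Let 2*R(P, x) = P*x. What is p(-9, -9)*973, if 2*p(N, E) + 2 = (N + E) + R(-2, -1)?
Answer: -18487/2 ≈ -9243.5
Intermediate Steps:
R(P, x) = P*x/2 (R(P, x) = (P*x)/2 = P*x/2)
p(N, E) = -1/2 + E/2 + N/2 (p(N, E) = -1 + ((N + E) + (1/2)*(-2)*(-1))/2 = -1 + ((E + N) + 1)/2 = -1 + (1 + E + N)/2 = -1 + (1/2 + E/2 + N/2) = -1/2 + E/2 + N/2)
p(-9, -9)*973 = (-1/2 + (1/2)*(-9) + (1/2)*(-9))*973 = (-1/2 - 9/2 - 9/2)*973 = -19/2*973 = -18487/2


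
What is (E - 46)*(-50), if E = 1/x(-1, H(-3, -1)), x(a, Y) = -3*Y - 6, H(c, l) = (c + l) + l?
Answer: 20650/9 ≈ 2294.4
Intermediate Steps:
H(c, l) = c + 2*l
x(a, Y) = -6 - 3*Y
E = ⅑ (E = 1/(-6 - 3*(-3 + 2*(-1))) = 1/(-6 - 3*(-3 - 2)) = 1/(-6 - 3*(-5)) = 1/(-6 + 15) = 1/9 = ⅑ ≈ 0.11111)
(E - 46)*(-50) = (⅑ - 46)*(-50) = -413/9*(-50) = 20650/9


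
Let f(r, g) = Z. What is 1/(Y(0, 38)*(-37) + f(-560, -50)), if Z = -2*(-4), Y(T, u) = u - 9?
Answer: -1/1065 ≈ -0.00093897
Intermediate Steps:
Y(T, u) = -9 + u
Z = 8
f(r, g) = 8
1/(Y(0, 38)*(-37) + f(-560, -50)) = 1/((-9 + 38)*(-37) + 8) = 1/(29*(-37) + 8) = 1/(-1073 + 8) = 1/(-1065) = -1/1065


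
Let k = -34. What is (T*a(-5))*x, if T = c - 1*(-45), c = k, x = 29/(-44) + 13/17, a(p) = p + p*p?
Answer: 395/17 ≈ 23.235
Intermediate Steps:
a(p) = p + p²
x = 79/748 (x = 29*(-1/44) + 13*(1/17) = -29/44 + 13/17 = 79/748 ≈ 0.10562)
c = -34
T = 11 (T = -34 - 1*(-45) = -34 + 45 = 11)
(T*a(-5))*x = (11*(-5*(1 - 5)))*(79/748) = (11*(-5*(-4)))*(79/748) = (11*20)*(79/748) = 220*(79/748) = 395/17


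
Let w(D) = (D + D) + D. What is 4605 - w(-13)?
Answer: 4644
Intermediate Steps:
w(D) = 3*D (w(D) = 2*D + D = 3*D)
4605 - w(-13) = 4605 - 3*(-13) = 4605 - 1*(-39) = 4605 + 39 = 4644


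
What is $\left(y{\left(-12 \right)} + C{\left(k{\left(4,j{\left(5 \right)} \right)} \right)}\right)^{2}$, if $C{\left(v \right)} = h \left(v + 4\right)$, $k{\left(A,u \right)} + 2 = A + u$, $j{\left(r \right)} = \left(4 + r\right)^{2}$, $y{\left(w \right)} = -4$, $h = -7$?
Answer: $375769$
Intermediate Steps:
$k{\left(A,u \right)} = -2 + A + u$ ($k{\left(A,u \right)} = -2 + \left(A + u\right) = -2 + A + u$)
$C{\left(v \right)} = -28 - 7 v$ ($C{\left(v \right)} = - 7 \left(v + 4\right) = - 7 \left(4 + v\right) = -28 - 7 v$)
$\left(y{\left(-12 \right)} + C{\left(k{\left(4,j{\left(5 \right)} \right)} \right)}\right)^{2} = \left(-4 - \left(28 + 7 \left(-2 + 4 + \left(4 + 5\right)^{2}\right)\right)\right)^{2} = \left(-4 - \left(28 + 7 \left(-2 + 4 + 9^{2}\right)\right)\right)^{2} = \left(-4 - \left(28 + 7 \left(-2 + 4 + 81\right)\right)\right)^{2} = \left(-4 - 609\right)^{2} = \left(-613\right)^{2} = 375769$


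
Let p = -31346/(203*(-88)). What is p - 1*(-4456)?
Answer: 5688095/1276 ≈ 4457.8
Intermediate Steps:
p = 2239/1276 (p = -31346/(-17864) = -31346*(-1/17864) = 2239/1276 ≈ 1.7547)
p - 1*(-4456) = 2239/1276 - 1*(-4456) = 2239/1276 + 4456 = 5688095/1276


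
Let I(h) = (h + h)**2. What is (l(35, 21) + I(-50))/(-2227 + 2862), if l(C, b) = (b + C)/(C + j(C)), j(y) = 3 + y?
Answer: 730056/46355 ≈ 15.749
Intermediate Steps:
l(C, b) = (C + b)/(3 + 2*C) (l(C, b) = (b + C)/(C + (3 + C)) = (C + b)/(3 + 2*C))
I(h) = 4*h**2 (I(h) = (2*h)**2 = 4*h**2)
(l(35, 21) + I(-50))/(-2227 + 2862) = ((35 + 21)/(3 + 2*35) + 4*(-50)**2)/(-2227 + 2862) = (56/(3 + 70) + 4*2500)/635 = (56/73 + 10000)*(1/635) = (730056/73)*(1/635) = 730056/46355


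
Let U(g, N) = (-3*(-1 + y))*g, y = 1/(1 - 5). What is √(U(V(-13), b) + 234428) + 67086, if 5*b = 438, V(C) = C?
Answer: 67086 + 133*√53/2 ≈ 67570.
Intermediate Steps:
y = -¼ (y = 1/(-4) = -¼ ≈ -0.25000)
b = 438/5 (b = (⅕)*438 = 438/5 ≈ 87.600)
U(g, N) = 15*g/4 (U(g, N) = (-3*(-1 - ¼))*g = (-3*(-5/4))*g = 15*g/4)
√(U(V(-13), b) + 234428) + 67086 = √((15/4)*(-13) + 234428) + 67086 = √(-195/4 + 234428) + 67086 = √(937517/4) + 67086 = 133*√53/2 + 67086 = 67086 + 133*√53/2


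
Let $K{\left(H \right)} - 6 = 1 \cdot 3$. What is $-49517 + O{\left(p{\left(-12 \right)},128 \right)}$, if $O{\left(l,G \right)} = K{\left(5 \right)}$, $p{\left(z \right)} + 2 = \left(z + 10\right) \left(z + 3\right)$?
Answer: $-49508$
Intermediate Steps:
$K{\left(H \right)} = 9$ ($K{\left(H \right)} = 6 + 1 \cdot 3 = 6 + 3 = 9$)
$p{\left(z \right)} = -2 + \left(3 + z\right) \left(10 + z\right)$ ($p{\left(z \right)} = -2 + \left(z + 10\right) \left(z + 3\right) = -2 + \left(10 + z\right) \left(3 + z\right) = -2 + \left(3 + z\right) \left(10 + z\right)$)
$O{\left(l,G \right)} = 9$
$-49517 + O{\left(p{\left(-12 \right)},128 \right)} = -49517 + 9 = -49508$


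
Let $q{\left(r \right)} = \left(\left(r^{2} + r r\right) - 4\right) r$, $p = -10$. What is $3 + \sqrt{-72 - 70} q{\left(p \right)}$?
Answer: $3 - 1960 i \sqrt{142} \approx 3.0 - 23356.0 i$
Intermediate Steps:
$q{\left(r \right)} = r \left(-4 + 2 r^{2}\right)$ ($q{\left(r \right)} = \left(\left(r^{2} + r^{2}\right) - 4\right) r = \left(2 r^{2} - 4\right) r = \left(-4 + 2 r^{2}\right) r = r \left(-4 + 2 r^{2}\right)$)
$3 + \sqrt{-72 - 70} q{\left(p \right)} = 3 + \sqrt{-72 - 70} \cdot 2 \left(-10\right) \left(-2 + \left(-10\right)^{2}\right) = 3 + \sqrt{-142} \cdot 2 \left(-10\right) \left(-2 + 100\right) = 3 + i \sqrt{142} \cdot 2 \left(-10\right) 98 = 3 + i \sqrt{142} \left(-1960\right) = 3 - 1960 i \sqrt{142}$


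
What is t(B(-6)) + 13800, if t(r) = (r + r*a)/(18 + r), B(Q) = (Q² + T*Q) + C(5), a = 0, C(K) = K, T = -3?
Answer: 1062659/77 ≈ 13801.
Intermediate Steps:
B(Q) = 5 + Q² - 3*Q (B(Q) = (Q² - 3*Q) + 5 = 5 + Q² - 3*Q)
t(r) = r/(18 + r) (t(r) = (r + r*0)/(18 + r) = (r + 0)/(18 + r) = r/(18 + r))
t(B(-6)) + 13800 = (5 + (-6)² - 3*(-6))/(18 + (5 + (-6)² - 3*(-6))) + 13800 = (5 + 36 + 18)/(18 + (5 + 36 + 18)) + 13800 = 59/(18 + 59) + 13800 = 59/77 + 13800 = 1062659/77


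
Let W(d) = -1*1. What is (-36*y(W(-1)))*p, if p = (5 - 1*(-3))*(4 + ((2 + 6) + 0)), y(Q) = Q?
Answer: 3456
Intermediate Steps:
W(d) = -1
p = 96 (p = (5 + 3)*(4 + (8 + 0)) = 8*(4 + 8) = 8*12 = 96)
(-36*y(W(-1)))*p = -36*(-1)*96 = 36*96 = 3456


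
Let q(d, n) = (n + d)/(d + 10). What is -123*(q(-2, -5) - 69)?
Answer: 68757/8 ≈ 8594.6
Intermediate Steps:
q(d, n) = (d + n)/(10 + d)
-123*(q(-2, -5) - 69) = -123*((-2 - 5)/(10 - 2) - 69) = -123*(-7/8 - 69) = -123*(-559/8) = 68757/8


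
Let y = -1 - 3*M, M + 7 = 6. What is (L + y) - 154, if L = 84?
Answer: -68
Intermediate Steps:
M = -1 (M = -7 + 6 = -1)
y = 2 (y = -1 - 3*(-1) = -1 + 3 = 2)
(L + y) - 154 = (84 + 2) - 154 = 86 - 154 = -68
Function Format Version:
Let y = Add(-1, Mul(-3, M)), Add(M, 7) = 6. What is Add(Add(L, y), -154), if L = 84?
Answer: -68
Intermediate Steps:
M = -1 (M = Add(-7, 6) = -1)
y = 2 (y = Add(-1, Mul(-3, -1)) = Add(-1, 3) = 2)
Add(Add(L, y), -154) = Add(Add(84, 2), -154) = Add(86, -154) = -68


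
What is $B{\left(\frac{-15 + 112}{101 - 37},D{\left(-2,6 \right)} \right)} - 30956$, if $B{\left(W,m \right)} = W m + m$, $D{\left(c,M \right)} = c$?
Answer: $- \frac{990753}{32} \approx -30961.0$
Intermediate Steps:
$B{\left(W,m \right)} = m + W m$
$B{\left(\frac{-15 + 112}{101 - 37},D{\left(-2,6 \right)} \right)} - 30956 = - 2 \left(1 + \frac{-15 + 112}{101 - 37}\right) - 30956 = - 2 \left(1 + \frac{97}{64}\right) - 30956 = \left(-2\right) \frac{161}{64} - 30956 = - \frac{161}{32} - 30956 = - \frac{990753}{32}$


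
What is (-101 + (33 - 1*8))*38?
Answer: -2888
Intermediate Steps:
(-101 + (33 - 1*8))*38 = (-101 + (33 - 8))*38 = (-101 + 25)*38 = -76*38 = -2888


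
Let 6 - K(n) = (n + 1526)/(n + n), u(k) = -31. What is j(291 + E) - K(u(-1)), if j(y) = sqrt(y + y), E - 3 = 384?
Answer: -1867/62 + 2*sqrt(339) ≈ 6.7110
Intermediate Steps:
E = 387 (E = 3 + 384 = 387)
K(n) = 6 - (1526 + n)/(2*n) (K(n) = 6 - (n + 1526)/(n + n) = 6 - (1526 + n)/(2*n))
j(y) = sqrt(2)*sqrt(y) (j(y) = sqrt(2*y) = sqrt(2)*sqrt(y))
j(291 + E) - K(u(-1)) = sqrt(2)*sqrt(291 + 387) - (11/2 - 763/(-31)) = sqrt(2)*sqrt(678) - (11/2 - 763*(-1/31)) = 2*sqrt(339) - (11/2 + 763/31) = 2*sqrt(339) - 1*1867/62 = 2*sqrt(339) - 1867/62 = -1867/62 + 2*sqrt(339)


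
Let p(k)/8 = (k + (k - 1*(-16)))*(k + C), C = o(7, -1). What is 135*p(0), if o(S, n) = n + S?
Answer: 103680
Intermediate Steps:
o(S, n) = S + n
C = 6 (C = 7 - 1 = 6)
p(k) = 8*(6 + k)*(16 + 2*k) (p(k) = 8*((k + (k - 1*(-16)))*(k + 6)) = 8*((k + (k + 16))*(6 + k)) = 8*((k + (16 + k))*(6 + k)) = 8*((16 + 2*k)*(6 + k)) = 8*((6 + k)*(16 + 2*k)) = 8*(6 + k)*(16 + 2*k))
135*p(0) = 135*(768 + 16*0² + 224*0) = 135*(768 + 16*0 + 0) = 135*(768 + 0 + 0) = 135*768 = 103680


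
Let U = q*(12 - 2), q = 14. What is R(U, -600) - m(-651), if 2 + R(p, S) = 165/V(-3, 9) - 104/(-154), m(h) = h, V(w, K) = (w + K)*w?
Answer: 295915/462 ≈ 640.51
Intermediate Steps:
V(w, K) = w*(K + w) (V(w, K) = (K + w)*w = w*(K + w))
U = 140 (U = 14*(12 - 2) = 14*10 = 140)
R(p, S) = -4847/462 (R(p, S) = -2 + (165/((-3*(9 - 3))) - 104/(-154)) = -2 + (165/((-3*6)) - 104*(-1/154)) = -2 + (165/(-18) + 52/77) = -2 + (165*(-1/18) + 52/77) = -2 + (-55/6 + 52/77) = -2 - 3923/462 = -4847/462)
R(U, -600) - m(-651) = -4847/462 - 1*(-651) = -4847/462 + 651 = 295915/462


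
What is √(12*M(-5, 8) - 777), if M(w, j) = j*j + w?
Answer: I*√69 ≈ 8.3066*I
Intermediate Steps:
M(w, j) = w + j² (M(w, j) = j² + w = w + j²)
√(12*M(-5, 8) - 777) = √(12*(-5 + 8²) - 777) = √(12*(-5 + 64) - 777) = √(12*59 - 777) = √(708 - 777) = √(-69) = I*√69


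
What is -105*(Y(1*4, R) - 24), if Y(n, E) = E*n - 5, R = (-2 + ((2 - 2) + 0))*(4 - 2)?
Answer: 4725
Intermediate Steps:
R = -4 (R = (-2 + (0 + 0))*2 = (-2 + 0)*2 = -2*2 = -4)
Y(n, E) = -5 + E*n
-105*(Y(1*4, R) - 24) = -105*((-5 - 4*4) - 24) = -105*((-5 - 16) - 24) = -105*(-21 - 24) = -105*(-45) = 4725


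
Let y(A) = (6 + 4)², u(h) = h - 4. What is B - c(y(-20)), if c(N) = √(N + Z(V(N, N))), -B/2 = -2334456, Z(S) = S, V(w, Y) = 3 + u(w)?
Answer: 4668912 - √199 ≈ 4.6689e+6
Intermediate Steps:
u(h) = -4 + h
V(w, Y) = -1 + w (V(w, Y) = 3 + (-4 + w) = -1 + w)
y(A) = 100 (y(A) = 10² = 100)
B = 4668912 (B = -2*(-2334456) = 4668912)
c(N) = √(-1 + 2*N) (c(N) = √(N + (-1 + N)) = √(-1 + 2*N))
B - c(y(-20)) = 4668912 - √(-1 + 2*100) = 4668912 - √(-1 + 200) = 4668912 - √199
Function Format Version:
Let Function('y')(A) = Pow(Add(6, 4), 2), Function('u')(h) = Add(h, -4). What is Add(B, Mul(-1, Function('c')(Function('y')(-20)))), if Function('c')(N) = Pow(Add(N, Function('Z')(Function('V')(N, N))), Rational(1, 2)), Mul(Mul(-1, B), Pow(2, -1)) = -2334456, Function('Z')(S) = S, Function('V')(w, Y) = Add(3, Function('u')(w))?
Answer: Add(4668912, Mul(-1, Pow(199, Rational(1, 2)))) ≈ 4.6689e+6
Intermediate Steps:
Function('u')(h) = Add(-4, h)
Function('V')(w, Y) = Add(-1, w) (Function('V')(w, Y) = Add(3, Add(-4, w)) = Add(-1, w))
Function('y')(A) = 100 (Function('y')(A) = Pow(10, 2) = 100)
B = 4668912 (B = Mul(-2, -2334456) = 4668912)
Function('c')(N) = Pow(Add(-1, Mul(2, N)), Rational(1, 2)) (Function('c')(N) = Pow(Add(N, Add(-1, N)), Rational(1, 2)) = Pow(Add(-1, Mul(2, N)), Rational(1, 2)))
Add(B, Mul(-1, Function('c')(Function('y')(-20)))) = Add(4668912, Mul(-1, Pow(Add(-1, Mul(2, 100)), Rational(1, 2)))) = Add(4668912, Mul(-1, Pow(Add(-1, 200), Rational(1, 2)))) = Add(4668912, Mul(-1, Pow(199, Rational(1, 2))))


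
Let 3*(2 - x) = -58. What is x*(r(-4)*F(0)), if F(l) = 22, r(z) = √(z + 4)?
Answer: 0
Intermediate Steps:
r(z) = √(4 + z)
x = 64/3 (x = 2 - ⅓*(-58) = 2 + 58/3 = 64/3 ≈ 21.333)
x*(r(-4)*F(0)) = 64*(√(4 - 4)*22)/3 = 64*(√0*22)/3 = 64*(0*22)/3 = (64/3)*0 = 0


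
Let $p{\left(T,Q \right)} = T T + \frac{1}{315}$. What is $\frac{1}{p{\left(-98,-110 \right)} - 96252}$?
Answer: $- \frac{315}{27294119} \approx -1.1541 \cdot 10^{-5}$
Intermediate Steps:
$p{\left(T,Q \right)} = \frac{1}{315} + T^{2}$ ($p{\left(T,Q \right)} = T^{2} + \frac{1}{315} = \frac{1}{315} + T^{2}$)
$\frac{1}{p{\left(-98,-110 \right)} - 96252} = \frac{1}{\left(\frac{1}{315} + \left(-98\right)^{2}\right) - 96252} = \frac{1}{\left(\frac{1}{315} + 9604\right) - 96252} = \frac{1}{\frac{3025261}{315} - 96252} = \frac{1}{- \frac{27294119}{315}} = - \frac{315}{27294119}$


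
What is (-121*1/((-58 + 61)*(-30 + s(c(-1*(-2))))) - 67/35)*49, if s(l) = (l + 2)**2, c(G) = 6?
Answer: -77483/510 ≈ -151.93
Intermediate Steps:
s(l) = (2 + l)**2
(-121*1/((-58 + 61)*(-30 + s(c(-1*(-2))))) - 67/35)*49 = (-121*1/((-58 + 61)*(-30 + (2 + 6)**2)) - 67/35)*49 = (-121*1/(3*(-30 + 8**2)) - 67*1/35)*49 = (-121*1/(3*(-30 + 64)) - 67/35)*49 = (-121/(34*3) - 67/35)*49 = (-121/102 - 67/35)*49 = -11069/3570*49 = -77483/510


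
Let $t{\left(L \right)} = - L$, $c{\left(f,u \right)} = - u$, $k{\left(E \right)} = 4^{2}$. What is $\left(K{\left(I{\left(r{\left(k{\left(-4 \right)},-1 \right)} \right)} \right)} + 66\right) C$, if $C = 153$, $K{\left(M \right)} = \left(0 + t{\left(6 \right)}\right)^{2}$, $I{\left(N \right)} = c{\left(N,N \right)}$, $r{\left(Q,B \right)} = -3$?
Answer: $15606$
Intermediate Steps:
$k{\left(E \right)} = 16$
$I{\left(N \right)} = - N$
$K{\left(M \right)} = 36$ ($K{\left(M \right)} = \left(0 - 6\right)^{2} = \left(-6\right)^{2} = 36$)
$\left(K{\left(I{\left(r{\left(k{\left(-4 \right)},-1 \right)} \right)} \right)} + 66\right) C = \left(36 + 66\right) 153 = 102 \cdot 153 = 15606$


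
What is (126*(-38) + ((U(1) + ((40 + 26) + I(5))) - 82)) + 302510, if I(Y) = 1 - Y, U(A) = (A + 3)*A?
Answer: 297706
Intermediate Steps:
U(A) = A*(3 + A) (U(A) = (3 + A)*A = A*(3 + A))
(126*(-38) + ((U(1) + ((40 + 26) + I(5))) - 82)) + 302510 = (126*(-38) + ((1*(3 + 1) + ((40 + 26) + (1 - 1*5))) - 82)) + 302510 = (-4788 + ((1*4 + (66 + (1 - 5))) - 82)) + 302510 = (-4788 + ((4 + (66 - 4)) - 82)) + 302510 = (-4788 + ((4 + 62) - 82)) + 302510 = (-4788 + (66 - 82)) + 302510 = (-4788 - 16) + 302510 = -4804 + 302510 = 297706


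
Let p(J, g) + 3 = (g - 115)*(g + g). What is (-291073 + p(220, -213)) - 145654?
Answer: -297002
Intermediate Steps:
p(J, g) = -3 + 2*g*(-115 + g) (p(J, g) = -3 + (g - 115)*(g + g) = -3 + (-115 + g)*(2*g) = -3 + 2*g*(-115 + g))
(-291073 + p(220, -213)) - 145654 = (-291073 + (-3 - 230*(-213) + 2*(-213)**2)) - 145654 = (-291073 + (-3 + 48990 + 2*45369)) - 145654 = (-291073 + (-3 + 48990 + 90738)) - 145654 = (-291073 + 139725) - 145654 = -151348 - 145654 = -297002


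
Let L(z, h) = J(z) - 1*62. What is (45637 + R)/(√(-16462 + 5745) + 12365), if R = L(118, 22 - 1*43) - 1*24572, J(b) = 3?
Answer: 129869595/76451971 - 10503*I*√10717/76451971 ≈ 1.6987 - 0.014222*I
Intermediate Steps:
L(z, h) = -59 (L(z, h) = 3 - 1*62 = 3 - 62 = -59)
R = -24631 (R = -59 - 1*24572 = -59 - 24572 = -24631)
(45637 + R)/(√(-16462 + 5745) + 12365) = (45637 - 24631)/(√(-16462 + 5745) + 12365) = 21006/(√(-10717) + 12365) = 21006/(I*√10717 + 12365) = 21006/(12365 + I*√10717)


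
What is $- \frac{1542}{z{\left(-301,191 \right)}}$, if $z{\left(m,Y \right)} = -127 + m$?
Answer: $\frac{771}{214} \approx 3.6028$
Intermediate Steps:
$- \frac{1542}{z{\left(-301,191 \right)}} = - \frac{1542}{-127 - 301} = - \frac{1542}{-428} = \left(-1542\right) \left(- \frac{1}{428}\right) = \frac{771}{214}$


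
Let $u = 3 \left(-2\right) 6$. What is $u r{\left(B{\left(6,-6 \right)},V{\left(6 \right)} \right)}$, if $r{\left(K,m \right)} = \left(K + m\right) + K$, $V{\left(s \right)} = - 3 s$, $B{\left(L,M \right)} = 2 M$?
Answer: $1512$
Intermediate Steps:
$u = -36$ ($u = \left(-6\right) 6 = -36$)
$r{\left(K,m \right)} = m + 2 K$
$u r{\left(B{\left(6,-6 \right)},V{\left(6 \right)} \right)} = - 36 \left(\left(-3\right) 6 + 2 \cdot 2 \left(-6\right)\right) = - 36 \left(-18 + 2 \left(-12\right)\right) = - 36 \left(-18 - 24\right) = \left(-36\right) \left(-42\right) = 1512$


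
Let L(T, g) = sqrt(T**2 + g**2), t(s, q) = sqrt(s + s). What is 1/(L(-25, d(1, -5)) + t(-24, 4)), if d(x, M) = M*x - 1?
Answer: 1/(sqrt(661) + 4*I*sqrt(3)) ≈ 0.036262 - 0.0097718*I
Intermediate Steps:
t(s, q) = sqrt(2)*sqrt(s) (t(s, q) = sqrt(2*s) = sqrt(2)*sqrt(s))
d(x, M) = -1 + M*x
1/(L(-25, d(1, -5)) + t(-24, 4)) = 1/(sqrt((-25)**2 + (-1 - 5*1)**2) + sqrt(2)*sqrt(-24)) = 1/(sqrt(625 + (-1 - 5)**2) + sqrt(2)*(2*I*sqrt(6))) = 1/(sqrt(625 + (-6)**2) + 4*I*sqrt(3)) = 1/(sqrt(625 + 36) + 4*I*sqrt(3)) = 1/(sqrt(661) + 4*I*sqrt(3))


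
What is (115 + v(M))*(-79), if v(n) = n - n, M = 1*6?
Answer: -9085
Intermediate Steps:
M = 6
v(n) = 0
(115 + v(M))*(-79) = (115 + 0)*(-79) = 115*(-79) = -9085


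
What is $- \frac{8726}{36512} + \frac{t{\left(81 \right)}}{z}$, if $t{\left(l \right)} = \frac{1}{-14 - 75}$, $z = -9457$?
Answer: $- \frac{524600149}{2195083184} \approx -0.23899$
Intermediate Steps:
$t{\left(l \right)} = - \frac{1}{89}$ ($t{\left(l \right)} = \frac{1}{-89} = - \frac{1}{89}$)
$- \frac{8726}{36512} + \frac{t{\left(81 \right)}}{z} = - \frac{8726}{36512} - \frac{1}{89 \left(-9457\right)} = \left(-8726\right) \frac{1}{36512} - - \frac{1}{841673} = - \frac{4363}{18256} + \frac{1}{841673} = - \frac{524600149}{2195083184}$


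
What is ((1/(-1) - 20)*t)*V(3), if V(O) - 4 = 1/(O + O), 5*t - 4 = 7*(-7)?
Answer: 1575/2 ≈ 787.50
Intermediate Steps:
t = -9 (t = ⅘ + (7*(-7))/5 = ⅘ + (⅕)*(-49) = ⅘ - 49/5 = -9)
V(O) = 4 + 1/(2*O) (V(O) = 4 + 1/(O + O) = 4 + 1/(2*O))
((1/(-1) - 20)*t)*V(3) = ((1/(-1) - 20)*(-9))*(4 + (½)/3) = ((-1 - 20)*(-9))*(4 + (½)*(⅓)) = (-21*(-9))*(4 + ⅙) = 189*(25/6) = 1575/2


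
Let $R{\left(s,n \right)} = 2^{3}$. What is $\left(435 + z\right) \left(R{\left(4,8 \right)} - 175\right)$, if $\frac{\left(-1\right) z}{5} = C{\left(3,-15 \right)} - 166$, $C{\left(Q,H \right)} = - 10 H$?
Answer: $-86005$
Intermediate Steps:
$R{\left(s,n \right)} = 8$
$z = 80$ ($z = - 5 \left(\left(-10\right) \left(-15\right) - 166\right) = - 5 \left(150 - 166\right) = \left(-5\right) \left(-16\right) = 80$)
$\left(435 + z\right) \left(R{\left(4,8 \right)} - 175\right) = \left(435 + 80\right) \left(8 - 175\right) = 515 \left(-167\right) = -86005$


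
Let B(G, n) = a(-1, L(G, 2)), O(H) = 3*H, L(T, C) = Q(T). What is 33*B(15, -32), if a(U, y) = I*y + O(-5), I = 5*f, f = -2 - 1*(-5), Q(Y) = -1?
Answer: -990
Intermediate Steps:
L(T, C) = -1
f = 3 (f = -2 + 5 = 3)
I = 15 (I = 5*3 = 15)
a(U, y) = -15 + 15*y (a(U, y) = 15*y + 3*(-5) = 15*y - 15 = -15 + 15*y)
B(G, n) = -30 (B(G, n) = -15 + 15*(-1) = -15 - 15 = -30)
33*B(15, -32) = 33*(-30) = -990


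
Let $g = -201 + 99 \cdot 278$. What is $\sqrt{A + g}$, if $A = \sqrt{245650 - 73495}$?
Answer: $\sqrt{27321 + \sqrt{172155}} \approx 166.54$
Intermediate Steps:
$g = 27321$ ($g = -201 + 27522 = 27321$)
$A = \sqrt{172155} \approx 414.92$
$\sqrt{A + g} = \sqrt{\sqrt{172155} + 27321} = \sqrt{27321 + \sqrt{172155}}$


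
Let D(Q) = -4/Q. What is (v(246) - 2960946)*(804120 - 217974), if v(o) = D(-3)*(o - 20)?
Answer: -1735370028788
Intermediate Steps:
v(o) = -80/3 + 4*o/3 (v(o) = (-4/(-3))*(o - 20) = (-4*(-1/3))*(-20 + o) = 4*(-20 + o)/3 = -80/3 + 4*o/3)
(v(246) - 2960946)*(804120 - 217974) = ((-80/3 + (4/3)*246) - 2960946)*(804120 - 217974) = ((-80/3 + 328) - 2960946)*586146 = (904/3 - 2960946)*586146 = -8881934/3*586146 = -1735370028788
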